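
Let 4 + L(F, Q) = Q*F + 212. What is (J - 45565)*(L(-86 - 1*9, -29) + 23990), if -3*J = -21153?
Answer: -1038067842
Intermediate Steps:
J = 7051 (J = -⅓*(-21153) = 7051)
L(F, Q) = 208 + F*Q (L(F, Q) = -4 + (Q*F + 212) = -4 + (F*Q + 212) = -4 + (212 + F*Q) = 208 + F*Q)
(J - 45565)*(L(-86 - 1*9, -29) + 23990) = (7051 - 45565)*((208 + (-86 - 1*9)*(-29)) + 23990) = -38514*((208 + (-86 - 9)*(-29)) + 23990) = -38514*((208 - 95*(-29)) + 23990) = -38514*((208 + 2755) + 23990) = -38514*(2963 + 23990) = -38514*26953 = -1038067842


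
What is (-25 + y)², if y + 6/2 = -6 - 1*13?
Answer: 2209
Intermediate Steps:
y = -22 (y = -3 + (-6 - 1*13) = -3 + (-6 - 13) = -3 - 19 = -22)
(-25 + y)² = (-25 - 22)² = (-47)² = 2209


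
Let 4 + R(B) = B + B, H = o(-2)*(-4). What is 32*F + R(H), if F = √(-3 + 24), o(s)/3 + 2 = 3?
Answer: -28 + 32*√21 ≈ 118.64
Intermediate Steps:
o(s) = 3 (o(s) = -6 + 3*3 = -6 + 9 = 3)
H = -12 (H = 3*(-4) = -12)
R(B) = -4 + 2*B (R(B) = -4 + (B + B) = -4 + 2*B)
F = √21 ≈ 4.5826
32*F + R(H) = 32*√21 + (-4 + 2*(-12)) = 32*√21 + (-4 - 24) = 32*√21 - 28 = -28 + 32*√21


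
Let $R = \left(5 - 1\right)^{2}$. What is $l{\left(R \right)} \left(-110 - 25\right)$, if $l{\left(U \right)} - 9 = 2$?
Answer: $-1485$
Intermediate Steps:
$R = 16$ ($R = 4^{2} = 16$)
$l{\left(U \right)} = 11$ ($l{\left(U \right)} = 9 + 2 = 11$)
$l{\left(R \right)} \left(-110 - 25\right) = 11 \left(-110 - 25\right) = 11 \left(-135\right) = -1485$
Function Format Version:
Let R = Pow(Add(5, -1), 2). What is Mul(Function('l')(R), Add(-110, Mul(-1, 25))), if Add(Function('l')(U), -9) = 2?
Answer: -1485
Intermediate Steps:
R = 16 (R = Pow(4, 2) = 16)
Function('l')(U) = 11 (Function('l')(U) = Add(9, 2) = 11)
Mul(Function('l')(R), Add(-110, Mul(-1, 25))) = Mul(11, Add(-110, Mul(-1, 25))) = Mul(11, Add(-110, -25)) = Mul(11, -135) = -1485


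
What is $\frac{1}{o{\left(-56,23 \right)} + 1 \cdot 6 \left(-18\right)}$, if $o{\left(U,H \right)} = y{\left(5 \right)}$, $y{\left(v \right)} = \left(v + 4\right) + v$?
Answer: $- \frac{1}{94} \approx -0.010638$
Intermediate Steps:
$y{\left(v \right)} = 4 + 2 v$ ($y{\left(v \right)} = \left(4 + v\right) + v = 4 + 2 v$)
$o{\left(U,H \right)} = 14$ ($o{\left(U,H \right)} = 4 + 2 \cdot 5 = 4 + 10 = 14$)
$\frac{1}{o{\left(-56,23 \right)} + 1 \cdot 6 \left(-18\right)} = \frac{1}{14 + 1 \cdot 6 \left(-18\right)} = \frac{1}{14 + 6 \left(-18\right)} = \frac{1}{14 - 108} = \frac{1}{-94} = - \frac{1}{94}$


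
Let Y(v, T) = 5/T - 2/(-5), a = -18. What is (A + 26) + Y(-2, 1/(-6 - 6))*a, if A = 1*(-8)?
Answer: 5454/5 ≈ 1090.8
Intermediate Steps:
A = -8
Y(v, T) = 2/5 + 5/T (Y(v, T) = 5/T - 2*(-1/5) = 5/T + 2/5 = 2/5 + 5/T)
(A + 26) + Y(-2, 1/(-6 - 6))*a = (-8 + 26) + (2/5 + 5/(1/(-6 - 6)))*(-18) = 18 + (2/5 + 5/(1/(-12)))*(-18) = 18 + (2/5 + 5/(-1/12))*(-18) = 18 + (2/5 + 5*(-12))*(-18) = 18 + (2/5 - 60)*(-18) = 18 - 298/5*(-18) = 18 + 5364/5 = 5454/5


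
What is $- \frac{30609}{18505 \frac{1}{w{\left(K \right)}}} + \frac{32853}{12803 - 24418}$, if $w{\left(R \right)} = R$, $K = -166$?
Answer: $\frac{11681792409}{42987115} \approx 271.75$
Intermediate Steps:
$- \frac{30609}{18505 \frac{1}{w{\left(K \right)}}} + \frac{32853}{12803 - 24418} = - \frac{30609}{18505 \frac{1}{-166}} + \frac{32853}{12803 - 24418} = - \frac{30609}{18505 \left(- \frac{1}{166}\right)} + \frac{32853}{-11615} = - \frac{30609}{- \frac{18505}{166}} + 32853 \left(- \frac{1}{11615}\right) = \left(-30609\right) \left(- \frac{166}{18505}\right) - \frac{32853}{11615} = \frac{5081094}{18505} - \frac{32853}{11615} = \frac{11681792409}{42987115}$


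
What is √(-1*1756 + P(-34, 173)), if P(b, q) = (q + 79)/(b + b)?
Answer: I*√508555/17 ≈ 41.949*I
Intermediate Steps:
P(b, q) = (79 + q)/(2*b) (P(b, q) = (79 + q)/((2*b)) = (79 + q)*(1/(2*b)) = (79 + q)/(2*b))
√(-1*1756 + P(-34, 173)) = √(-1*1756 + (½)*(79 + 173)/(-34)) = √(-1756 + (½)*(-1/34)*252) = √(-1756 - 63/17) = √(-29915/17) = I*√508555/17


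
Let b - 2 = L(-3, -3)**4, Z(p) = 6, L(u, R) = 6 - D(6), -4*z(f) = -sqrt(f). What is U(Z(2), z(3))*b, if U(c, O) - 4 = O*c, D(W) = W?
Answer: 8 + 3*sqrt(3) ≈ 13.196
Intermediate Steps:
z(f) = sqrt(f)/4 (z(f) = -(-1)*sqrt(f)/4 = sqrt(f)/4)
L(u, R) = 0 (L(u, R) = 6 - 1*6 = 6 - 6 = 0)
U(c, O) = 4 + O*c
b = 2 (b = 2 + 0**4 = 2 + 0 = 2)
U(Z(2), z(3))*b = (4 + (sqrt(3)/4)*6)*2 = (4 + 3*sqrt(3)/2)*2 = 8 + 3*sqrt(3)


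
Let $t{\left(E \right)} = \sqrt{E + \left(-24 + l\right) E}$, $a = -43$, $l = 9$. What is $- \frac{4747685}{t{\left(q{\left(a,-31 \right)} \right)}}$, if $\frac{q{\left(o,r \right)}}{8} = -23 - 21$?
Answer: $- \frac{4747685 \sqrt{77}}{616} \approx -67631.0$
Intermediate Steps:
$q{\left(o,r \right)} = -352$ ($q{\left(o,r \right)} = 8 \left(-23 - 21\right) = 8 \left(-44\right) = -352$)
$t{\left(E \right)} = \sqrt{14} \sqrt{- E}$ ($t{\left(E \right)} = \sqrt{E + \left(-24 + 9\right) E} = \sqrt{E - 15 E} = \sqrt{- 14 E} = \sqrt{14} \sqrt{- E}$)
$- \frac{4747685}{t{\left(q{\left(a,-31 \right)} \right)}} = - \frac{4747685}{\sqrt{14} \sqrt{\left(-1\right) \left(-352\right)}} = - \frac{4747685}{\sqrt{14} \sqrt{352}} = - \frac{4747685}{\sqrt{14} \cdot 4 \sqrt{22}} = - \frac{4747685}{8 \sqrt{77}} = - 4747685 \frac{\sqrt{77}}{616} = - \frac{4747685 \sqrt{77}}{616}$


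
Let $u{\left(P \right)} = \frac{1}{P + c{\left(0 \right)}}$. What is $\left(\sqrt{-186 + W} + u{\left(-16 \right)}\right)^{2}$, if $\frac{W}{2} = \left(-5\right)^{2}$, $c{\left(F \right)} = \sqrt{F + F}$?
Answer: $\frac{\left(1 - 32 i \sqrt{34}\right)^{2}}{256} \approx -136.0 - 1.4577 i$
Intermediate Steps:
$c{\left(F \right)} = \sqrt{2} \sqrt{F}$ ($c{\left(F \right)} = \sqrt{2 F} = \sqrt{2} \sqrt{F}$)
$u{\left(P \right)} = \frac{1}{P}$ ($u{\left(P \right)} = \frac{1}{P + \sqrt{2} \sqrt{0}} = \frac{1}{P + \sqrt{2} \cdot 0} = \frac{1}{P + 0} = \frac{1}{P}$)
$W = 50$ ($W = 2 \left(-5\right)^{2} = 2 \cdot 25 = 50$)
$\left(\sqrt{-186 + W} + u{\left(-16 \right)}\right)^{2} = \left(\sqrt{-186 + 50} + \frac{1}{-16}\right)^{2} = \left(\sqrt{-136} - \frac{1}{16}\right)^{2} = \left(2 i \sqrt{34} - \frac{1}{16}\right)^{2} = \left(- \frac{1}{16} + 2 i \sqrt{34}\right)^{2}$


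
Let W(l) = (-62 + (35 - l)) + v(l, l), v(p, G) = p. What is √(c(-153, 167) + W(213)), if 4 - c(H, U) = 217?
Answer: 4*I*√15 ≈ 15.492*I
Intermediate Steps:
c(H, U) = -213 (c(H, U) = 4 - 1*217 = 4 - 217 = -213)
W(l) = -27 (W(l) = (-62 + (35 - l)) + l = (-27 - l) + l = -27)
√(c(-153, 167) + W(213)) = √(-213 - 27) = √(-240) = 4*I*√15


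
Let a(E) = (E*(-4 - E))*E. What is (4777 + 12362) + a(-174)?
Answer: 5164059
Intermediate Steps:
a(E) = E²*(-4 - E)
(4777 + 12362) + a(-174) = (4777 + 12362) + (-174)²*(-4 - 1*(-174)) = 17139 + 30276*(-4 + 174) = 17139 + 30276*170 = 17139 + 5146920 = 5164059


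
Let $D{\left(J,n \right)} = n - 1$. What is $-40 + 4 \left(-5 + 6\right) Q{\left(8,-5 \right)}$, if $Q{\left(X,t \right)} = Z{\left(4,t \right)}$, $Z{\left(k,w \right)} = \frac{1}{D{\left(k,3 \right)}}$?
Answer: $-38$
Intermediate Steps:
$D{\left(J,n \right)} = -1 + n$ ($D{\left(J,n \right)} = n - 1 = -1 + n$)
$Z{\left(k,w \right)} = \frac{1}{2}$ ($Z{\left(k,w \right)} = \frac{1}{-1 + 3} = \frac{1}{2}$)
$Q{\left(X,t \right)} = \frac{1}{2}$
$-40 + 4 \left(-5 + 6\right) Q{\left(8,-5 \right)} = -40 + 4 \left(-5 + 6\right) \frac{1}{2} = -40 + 4 \cdot 1 \cdot \frac{1}{2} = -40 + 4 \cdot \frac{1}{2} = -40 + 2 = -38$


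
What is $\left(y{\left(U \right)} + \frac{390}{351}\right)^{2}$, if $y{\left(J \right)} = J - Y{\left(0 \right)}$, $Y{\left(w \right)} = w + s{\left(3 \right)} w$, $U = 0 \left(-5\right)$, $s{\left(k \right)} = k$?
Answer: $\frac{100}{81} \approx 1.2346$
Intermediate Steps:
$U = 0$
$Y{\left(w \right)} = 4 w$ ($Y{\left(w \right)} = w + 3 w = 4 w$)
$y{\left(J \right)} = J$ ($y{\left(J \right)} = J - 4 \cdot 0 = J - 0 = J + 0 = J$)
$\left(y{\left(U \right)} + \frac{390}{351}\right)^{2} = \left(0 + \frac{390}{351}\right)^{2} = \left(0 + 390 \cdot \frac{1}{351}\right)^{2} = \left(0 + \frac{10}{9}\right)^{2} = \left(\frac{10}{9}\right)^{2} = \frac{100}{81}$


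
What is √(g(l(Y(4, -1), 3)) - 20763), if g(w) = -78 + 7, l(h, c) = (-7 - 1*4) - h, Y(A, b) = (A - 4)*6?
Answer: I*√20834 ≈ 144.34*I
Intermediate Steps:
Y(A, b) = -24 + 6*A (Y(A, b) = (-4 + A)*6 = -24 + 6*A)
l(h, c) = -11 - h (l(h, c) = (-7 - 4) - h = -11 - h)
g(w) = -71
√(g(l(Y(4, -1), 3)) - 20763) = √(-71 - 20763) = √(-20834) = I*√20834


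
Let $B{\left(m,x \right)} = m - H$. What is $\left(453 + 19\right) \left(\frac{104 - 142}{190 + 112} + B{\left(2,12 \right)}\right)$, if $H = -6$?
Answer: $\frac{561208}{151} \approx 3716.6$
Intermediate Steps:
$B{\left(m,x \right)} = 6 + m$ ($B{\left(m,x \right)} = m - -6 = m + 6 = 6 + m$)
$\left(453 + 19\right) \left(\frac{104 - 142}{190 + 112} + B{\left(2,12 \right)}\right) = \left(453 + 19\right) \left(\frac{104 - 142}{190 + 112} + \left(6 + 2\right)\right) = 472 \left(- \frac{38}{302} + 8\right) = 472 \left(\left(-38\right) \frac{1}{302} + 8\right) = 472 \left(- \frac{19}{151} + 8\right) = 472 \cdot \frac{1189}{151} = \frac{561208}{151}$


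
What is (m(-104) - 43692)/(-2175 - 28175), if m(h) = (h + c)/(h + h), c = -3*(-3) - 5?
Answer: 2271959/1578200 ≈ 1.4396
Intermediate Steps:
c = 4 (c = 9 - 5 = 4)
m(h) = (4 + h)/(2*h) (m(h) = (h + 4)/(h + h) = (4 + h)/((2*h)) = (4 + h)*(1/(2*h)) = (4 + h)/(2*h))
(m(-104) - 43692)/(-2175 - 28175) = ((½)*(4 - 104)/(-104) - 43692)/(-2175 - 28175) = ((½)*(-1/104)*(-100) - 43692)/(-30350) = (25/52 - 43692)*(-1/30350) = -2271959/52*(-1/30350) = 2271959/1578200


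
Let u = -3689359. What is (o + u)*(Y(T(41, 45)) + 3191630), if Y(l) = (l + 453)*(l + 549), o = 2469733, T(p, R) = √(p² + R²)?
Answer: -4200432191658 - 1222065252*√3706 ≈ -4.2748e+12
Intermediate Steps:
T(p, R) = √(R² + p²)
Y(l) = (453 + l)*(549 + l)
(o + u)*(Y(T(41, 45)) + 3191630) = (2469733 - 3689359)*((248697 + (√(45² + 41²))² + 1002*√(45² + 41²)) + 3191630) = -1219626*((248697 + (√(2025 + 1681))² + 1002*√(2025 + 1681)) + 3191630) = -1219626*((248697 + (√3706)² + 1002*√3706) + 3191630) = -1219626*((248697 + 3706 + 1002*√3706) + 3191630) = -1219626*((252403 + 1002*√3706) + 3191630) = -1219626*(3444033 + 1002*√3706) = -4200432191658 - 1222065252*√3706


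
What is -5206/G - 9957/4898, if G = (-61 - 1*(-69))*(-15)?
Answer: 6076037/146940 ≈ 41.350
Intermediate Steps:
G = -120 (G = (-61 + 69)*(-15) = 8*(-15) = -120)
-5206/G - 9957/4898 = -5206/(-120) - 9957/4898 = -5206*(-1/120) - 9957*1/4898 = 2603/60 - 9957/4898 = 6076037/146940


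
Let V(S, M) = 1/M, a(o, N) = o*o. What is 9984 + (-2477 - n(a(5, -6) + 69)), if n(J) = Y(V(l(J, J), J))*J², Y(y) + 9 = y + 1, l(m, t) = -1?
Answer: 78101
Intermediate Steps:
a(o, N) = o²
Y(y) = -8 + y (Y(y) = -9 + (y + 1) = -9 + (1 + y) = -8 + y)
n(J) = J²*(-8 + 1/J) (n(J) = (-8 + 1/J)*J² = J²*(-8 + 1/J))
9984 + (-2477 - n(a(5, -6) + 69)) = 9984 + (-2477 - (5² + 69)*(1 - 8*(5² + 69))) = 9984 + (-2477 - (25 + 69)*(1 - 8*(25 + 69))) = 9984 + (-2477 - 94*(1 - 8*94)) = 9984 + (-2477 - 94*(1 - 752)) = 9984 + (-2477 - 94*(-751)) = 9984 + (-2477 - 1*(-70594)) = 9984 + (-2477 + 70594) = 9984 + 68117 = 78101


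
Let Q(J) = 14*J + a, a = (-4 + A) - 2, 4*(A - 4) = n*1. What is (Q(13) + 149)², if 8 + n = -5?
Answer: 1697809/16 ≈ 1.0611e+5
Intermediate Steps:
n = -13 (n = -8 - 5 = -13)
A = ¾ (A = 4 + (-13*1)/4 = 4 + (¼)*(-13) = 4 - 13/4 = ¾ ≈ 0.75000)
a = -21/4 (a = (-4 + ¾) - 2 = -13/4 - 2 = -21/4 ≈ -5.2500)
Q(J) = -21/4 + 14*J (Q(J) = 14*J - 21/4 = -21/4 + 14*J)
(Q(13) + 149)² = ((-21/4 + 14*13) + 149)² = ((-21/4 + 182) + 149)² = (707/4 + 149)² = (1303/4)² = 1697809/16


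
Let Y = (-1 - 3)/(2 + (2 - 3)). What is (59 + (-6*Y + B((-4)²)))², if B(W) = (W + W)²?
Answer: 1225449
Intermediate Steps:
Y = -4 (Y = -4/(2 - 1) = -4/1 = -4*1 = -4)
B(W) = 4*W² (B(W) = (2*W)² = 4*W²)
(59 + (-6*Y + B((-4)²)))² = (59 + (-6*(-4) + 4*((-4)²)²))² = (59 + (24 + 4*16²))² = (59 + (24 + 4*256))² = (59 + (24 + 1024))² = (59 + 1048)² = 1107² = 1225449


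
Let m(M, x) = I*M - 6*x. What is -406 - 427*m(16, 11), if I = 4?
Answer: 448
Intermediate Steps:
m(M, x) = -6*x + 4*M (m(M, x) = 4*M - 6*x = -6*x + 4*M)
-406 - 427*m(16, 11) = -406 - 427*(-6*11 + 4*16) = -406 - 427*(-66 + 64) = -406 - 427*(-2) = -406 + 854 = 448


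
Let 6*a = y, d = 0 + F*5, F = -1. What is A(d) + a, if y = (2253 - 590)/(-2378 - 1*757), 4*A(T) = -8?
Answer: -39283/18810 ≈ -2.0884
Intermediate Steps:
d = -5 (d = 0 - 1*5 = 0 - 5 = -5)
A(T) = -2 (A(T) = (1/4)*(-8) = -2)
y = -1663/3135 (y = 1663/(-2378 - 757) = 1663/(-3135) = 1663*(-1/3135) = -1663/3135 ≈ -0.53046)
a = -1663/18810 (a = (1/6)*(-1663/3135) = -1663/18810 ≈ -0.088410)
A(d) + a = -2 - 1663/18810 = -39283/18810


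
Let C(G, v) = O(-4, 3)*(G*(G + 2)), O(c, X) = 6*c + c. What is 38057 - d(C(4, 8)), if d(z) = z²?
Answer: -413527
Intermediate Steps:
O(c, X) = 7*c
C(G, v) = -28*G*(2 + G) (C(G, v) = (7*(-4))*(G*(G + 2)) = -28*G*(2 + G))
38057 - d(C(4, 8)) = 38057 - (-28*4*(2 + 4))² = 38057 - (-28*4*6)² = 38057 - 1*(-672)² = 38057 - 1*451584 = 38057 - 451584 = -413527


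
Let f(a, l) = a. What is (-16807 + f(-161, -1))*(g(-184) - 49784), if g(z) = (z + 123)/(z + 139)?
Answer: 12670678664/15 ≈ 8.4471e+8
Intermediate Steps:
g(z) = (123 + z)/(139 + z)
(-16807 + f(-161, -1))*(g(-184) - 49784) = (-16807 - 161)*((123 - 184)/(139 - 184) - 49784) = -16968*(-61/(-45) - 49784) = -16968*(-1/45*(-61) - 49784) = -16968*(61/45 - 49784) = -16968*(-2240219/45) = 12670678664/15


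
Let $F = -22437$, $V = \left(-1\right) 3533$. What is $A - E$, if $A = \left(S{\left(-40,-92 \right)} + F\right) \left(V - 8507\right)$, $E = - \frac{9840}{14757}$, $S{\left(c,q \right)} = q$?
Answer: $\frac{1334274621320}{4919} \approx 2.7125 \cdot 10^{8}$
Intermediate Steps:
$E = - \frac{3280}{4919}$ ($E = \left(-9840\right) \frac{1}{14757} = - \frac{3280}{4919} \approx -0.6668$)
$V = -3533$
$A = 271249160$ ($A = \left(-92 - 22437\right) \left(-3533 - 8507\right) = \left(-22529\right) \left(-12040\right) = 271249160$)
$A - E = 271249160 - - \frac{3280}{4919} = 271249160 + \frac{3280}{4919} = \frac{1334274621320}{4919}$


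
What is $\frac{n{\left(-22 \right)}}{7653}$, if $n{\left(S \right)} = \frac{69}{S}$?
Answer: $- \frac{23}{56122} \approx -0.00040982$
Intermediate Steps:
$\frac{n{\left(-22 \right)}}{7653} = \frac{69 \frac{1}{-22}}{7653} = 69 \left(- \frac{1}{22}\right) \frac{1}{7653} = \left(- \frac{69}{22}\right) \frac{1}{7653} = - \frac{23}{56122}$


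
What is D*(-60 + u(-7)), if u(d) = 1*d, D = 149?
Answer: -9983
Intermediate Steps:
u(d) = d
D*(-60 + u(-7)) = 149*(-60 - 7) = 149*(-67) = -9983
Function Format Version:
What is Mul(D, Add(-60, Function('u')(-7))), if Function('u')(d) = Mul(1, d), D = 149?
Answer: -9983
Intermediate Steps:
Function('u')(d) = d
Mul(D, Add(-60, Function('u')(-7))) = Mul(149, Add(-60, -7)) = Mul(149, -67) = -9983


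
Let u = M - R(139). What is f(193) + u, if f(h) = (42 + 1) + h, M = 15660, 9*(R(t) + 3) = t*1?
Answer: 142952/9 ≈ 15884.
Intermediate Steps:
R(t) = -3 + t/9 (R(t) = -3 + (t*1)/9 = -3 + t/9)
f(h) = 43 + h
u = 140828/9 (u = 15660 - (-3 + (1/9)*139) = 15660 - (-3 + 139/9) = 15660 - 1*112/9 = 15660 - 112/9 = 140828/9 ≈ 15648.)
f(193) + u = (43 + 193) + 140828/9 = 236 + 140828/9 = 142952/9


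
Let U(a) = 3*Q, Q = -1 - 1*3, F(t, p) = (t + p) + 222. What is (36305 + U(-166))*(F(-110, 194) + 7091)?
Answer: 268459321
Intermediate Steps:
F(t, p) = 222 + p + t (F(t, p) = (p + t) + 222 = 222 + p + t)
Q = -4 (Q = -1 - 3 = -4)
U(a) = -12 (U(a) = 3*(-4) = -12)
(36305 + U(-166))*(F(-110, 194) + 7091) = (36305 - 12)*((222 + 194 - 110) + 7091) = 36293*(306 + 7091) = 36293*7397 = 268459321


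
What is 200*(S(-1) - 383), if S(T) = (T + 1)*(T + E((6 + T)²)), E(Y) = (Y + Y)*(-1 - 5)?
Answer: -76600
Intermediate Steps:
E(Y) = -12*Y (E(Y) = (2*Y)*(-6) = -12*Y)
S(T) = (1 + T)*(T - 12*(6 + T)²) (S(T) = (T + 1)*(T - 12*(6 + T)²) = (1 + T)*(T - 12*(6 + T)²))
200*(S(-1) - 383) = 200*((-432 - 575*(-1) - 155*(-1)² - 12*(-1)³) - 383) = 200*((-432 + 575 - 155*1 - 12*(-1)) - 383) = 200*((-432 + 575 - 155 + 12) - 383) = 200*(0 - 383) = 200*(-383) = -76600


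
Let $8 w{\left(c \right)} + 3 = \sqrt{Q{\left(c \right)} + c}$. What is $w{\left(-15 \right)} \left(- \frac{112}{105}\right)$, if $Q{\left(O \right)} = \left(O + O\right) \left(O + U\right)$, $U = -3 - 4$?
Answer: $\frac{2}{5} - \frac{2 \sqrt{645}}{15} \approx -2.9862$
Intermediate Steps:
$U = -7$ ($U = -3 - 4 = -7$)
$Q{\left(O \right)} = 2 O \left(-7 + O\right)$ ($Q{\left(O \right)} = \left(O + O\right) \left(O - 7\right) = 2 O \left(-7 + O\right)$)
$w{\left(c \right)} = - \frac{3}{8} + \frac{\sqrt{c + 2 c \left(-7 + c\right)}}{8}$ ($w{\left(c \right)} = - \frac{3}{8} + \frac{\sqrt{2 c \left(-7 + c\right) + c}}{8} = - \frac{3}{8} + \frac{\sqrt{c + 2 c \left(-7 + c\right)}}{8}$)
$w{\left(-15 \right)} \left(- \frac{112}{105}\right) = \left(- \frac{3}{8} + \frac{\sqrt{- 15 \left(-13 + 2 \left(-15\right)\right)}}{8}\right) \left(- \frac{112}{105}\right) = \left(- \frac{3}{8} + \frac{\sqrt{- 15 \left(-13 - 30\right)}}{8}\right) \left(\left(-112\right) \frac{1}{105}\right) = \left(- \frac{3}{8} + \frac{\sqrt{\left(-15\right) \left(-43\right)}}{8}\right) \left(- \frac{16}{15}\right) = \left(- \frac{3}{8} + \frac{\sqrt{645}}{8}\right) \left(- \frac{16}{15}\right) = \frac{2}{5} - \frac{2 \sqrt{645}}{15}$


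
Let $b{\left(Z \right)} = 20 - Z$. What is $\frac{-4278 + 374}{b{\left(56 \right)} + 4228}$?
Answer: $- \frac{122}{131} \approx -0.9313$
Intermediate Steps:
$\frac{-4278 + 374}{b{\left(56 \right)} + 4228} = \frac{-4278 + 374}{\left(20 - 56\right) + 4228} = - \frac{3904}{\left(20 - 56\right) + 4228} = - \frac{3904}{-36 + 4228} = - \frac{3904}{4192} = \left(-3904\right) \frac{1}{4192} = - \frac{122}{131}$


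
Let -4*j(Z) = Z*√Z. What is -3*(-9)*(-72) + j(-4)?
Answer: -1944 + 2*I ≈ -1944.0 + 2.0*I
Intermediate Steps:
j(Z) = -Z^(3/2)/4 (j(Z) = -Z*√Z/4 = -Z^(3/2)/4)
-3*(-9)*(-72) + j(-4) = -3*(-9)*(-72) - (-2)*I = 27*(-72) - (-2)*I = -1944 + 2*I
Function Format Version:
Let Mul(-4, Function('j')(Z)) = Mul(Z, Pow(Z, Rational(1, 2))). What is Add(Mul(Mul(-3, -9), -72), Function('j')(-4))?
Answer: Add(-1944, Mul(2, I)) ≈ Add(-1944.0, Mul(2.0000, I))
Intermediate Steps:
Function('j')(Z) = Mul(Rational(-1, 4), Pow(Z, Rational(3, 2))) (Function('j')(Z) = Mul(Rational(-1, 4), Mul(Z, Pow(Z, Rational(1, 2)))) = Mul(Rational(-1, 4), Pow(Z, Rational(3, 2))))
Add(Mul(Mul(-3, -9), -72), Function('j')(-4)) = Add(Mul(Mul(-3, -9), -72), Mul(Rational(-1, 4), Pow(-4, Rational(3, 2)))) = Add(Mul(27, -72), Mul(Rational(-1, 4), Mul(-8, I))) = Add(-1944, Mul(2, I))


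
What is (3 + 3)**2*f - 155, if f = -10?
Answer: -515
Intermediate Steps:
(3 + 3)**2*f - 155 = (3 + 3)**2*(-10) - 155 = 6**2*(-10) - 155 = 36*(-10) - 155 = -360 - 155 = -515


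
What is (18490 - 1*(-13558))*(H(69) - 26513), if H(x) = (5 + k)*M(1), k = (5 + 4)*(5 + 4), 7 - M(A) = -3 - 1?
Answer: -819371216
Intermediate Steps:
M(A) = 11 (M(A) = 7 - (-3 - 1) = 7 - 1*(-4) = 7 + 4 = 11)
k = 81 (k = 9*9 = 81)
H(x) = 946 (H(x) = (5 + 81)*11 = 86*11 = 946)
(18490 - 1*(-13558))*(H(69) - 26513) = (18490 - 1*(-13558))*(946 - 26513) = (18490 + 13558)*(-25567) = 32048*(-25567) = -819371216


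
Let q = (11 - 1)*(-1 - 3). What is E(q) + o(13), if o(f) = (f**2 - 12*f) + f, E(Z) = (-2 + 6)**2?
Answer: 42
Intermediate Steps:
q = -40 (q = 10*(-4) = -40)
E(Z) = 16 (E(Z) = 4**2 = 16)
o(f) = f**2 - 11*f
E(q) + o(13) = 16 + 13*(-11 + 13) = 16 + 13*2 = 16 + 26 = 42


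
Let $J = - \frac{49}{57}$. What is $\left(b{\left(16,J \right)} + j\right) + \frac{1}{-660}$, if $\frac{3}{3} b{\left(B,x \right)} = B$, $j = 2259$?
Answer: $\frac{1501499}{660} \approx 2275.0$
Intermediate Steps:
$J = - \frac{49}{57}$ ($J = \left(-49\right) \frac{1}{57} = - \frac{49}{57} \approx -0.85965$)
$b{\left(B,x \right)} = B$
$\left(b{\left(16,J \right)} + j\right) + \frac{1}{-660} = \left(16 + 2259\right) + \frac{1}{-660} = 2275 - \frac{1}{660} = \frac{1501499}{660}$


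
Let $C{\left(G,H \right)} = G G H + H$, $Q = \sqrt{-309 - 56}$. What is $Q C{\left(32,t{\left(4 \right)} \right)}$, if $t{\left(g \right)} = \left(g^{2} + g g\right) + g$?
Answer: $36900 i \sqrt{365} \approx 7.0497 \cdot 10^{5} i$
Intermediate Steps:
$t{\left(g \right)} = g + 2 g^{2}$ ($t{\left(g \right)} = \left(g^{2} + g^{2}\right) + g = 2 g^{2} + g = g + 2 g^{2}$)
$Q = i \sqrt{365}$ ($Q = \sqrt{-365} = i \sqrt{365} \approx 19.105 i$)
$C{\left(G,H \right)} = H + H G^{2}$ ($C{\left(G,H \right)} = G^{2} H + H = H G^{2} + H = H + H G^{2}$)
$Q C{\left(32,t{\left(4 \right)} \right)} = i \sqrt{365} \cdot 4 \left(1 + 2 \cdot 4\right) \left(1 + 32^{2}\right) = i \sqrt{365} \cdot 4 \left(1 + 8\right) \left(1 + 1024\right) = i \sqrt{365} \cdot 4 \cdot 9 \cdot 1025 = i \sqrt{365} \cdot 36 \cdot 1025 = i \sqrt{365} \cdot 36900 = 36900 i \sqrt{365}$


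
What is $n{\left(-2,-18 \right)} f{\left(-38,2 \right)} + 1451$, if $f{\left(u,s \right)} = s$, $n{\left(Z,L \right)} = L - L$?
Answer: $1451$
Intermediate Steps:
$n{\left(Z,L \right)} = 0$
$n{\left(-2,-18 \right)} f{\left(-38,2 \right)} + 1451 = 0 \cdot 2 + 1451 = 0 + 1451 = 1451$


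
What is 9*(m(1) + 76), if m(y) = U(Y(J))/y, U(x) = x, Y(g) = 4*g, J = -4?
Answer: 540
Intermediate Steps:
m(y) = -16/y (m(y) = (4*(-4))/y = -16/y)
9*(m(1) + 76) = 9*(-16/1 + 76) = 9*(-16*1 + 76) = 9*(-16 + 76) = 9*60 = 540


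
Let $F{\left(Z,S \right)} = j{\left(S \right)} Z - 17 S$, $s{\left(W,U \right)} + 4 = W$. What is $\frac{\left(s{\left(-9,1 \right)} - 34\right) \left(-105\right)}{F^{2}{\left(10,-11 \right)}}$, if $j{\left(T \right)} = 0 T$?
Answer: $\frac{4935}{34969} \approx 0.14112$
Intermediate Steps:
$j{\left(T \right)} = 0$
$s{\left(W,U \right)} = -4 + W$
$F{\left(Z,S \right)} = - 17 S$ ($F{\left(Z,S \right)} = 0 Z - 17 S = 0 - 17 S = - 17 S$)
$\frac{\left(s{\left(-9,1 \right)} - 34\right) \left(-105\right)}{F^{2}{\left(10,-11 \right)}} = \frac{\left(\left(-4 - 9\right) - 34\right) \left(-105\right)}{\left(\left(-17\right) \left(-11\right)\right)^{2}} = \frac{\left(-13 - 34\right) \left(-105\right)}{187^{2}} = \frac{\left(-47\right) \left(-105\right)}{34969} = 4935 \cdot \frac{1}{34969} = \frac{4935}{34969}$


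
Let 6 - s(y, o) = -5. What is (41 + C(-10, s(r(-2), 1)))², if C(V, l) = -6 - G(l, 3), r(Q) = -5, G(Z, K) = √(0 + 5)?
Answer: (35 - √5)² ≈ 1073.5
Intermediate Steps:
G(Z, K) = √5
s(y, o) = 11 (s(y, o) = 6 - 1*(-5) = 6 + 5 = 11)
C(V, l) = -6 - √5
(41 + C(-10, s(r(-2), 1)))² = (41 + (-6 - √5))² = (35 - √5)²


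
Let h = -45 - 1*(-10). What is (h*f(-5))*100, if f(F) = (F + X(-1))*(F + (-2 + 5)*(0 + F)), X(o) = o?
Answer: -420000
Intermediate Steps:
h = -35 (h = -45 + 10 = -35)
f(F) = 4*F*(-1 + F) (f(F) = (F - 1)*(F + (-2 + 5)*(0 + F)) = (-1 + F)*(F + 3*F) = (-1 + F)*(4*F) = 4*F*(-1 + F))
(h*f(-5))*100 = -140*(-5)*(-1 - 5)*100 = -140*(-5)*(-6)*100 = -35*120*100 = -4200*100 = -420000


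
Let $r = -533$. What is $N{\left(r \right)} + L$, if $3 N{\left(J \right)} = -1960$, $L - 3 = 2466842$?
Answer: $\frac{7398575}{3} \approx 2.4662 \cdot 10^{6}$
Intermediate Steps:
$L = 2466845$ ($L = 3 + 2466842 = 2466845$)
$N{\left(J \right)} = - \frac{1960}{3}$ ($N{\left(J \right)} = \frac{1}{3} \left(-1960\right) = - \frac{1960}{3}$)
$N{\left(r \right)} + L = - \frac{1960}{3} + 2466845 = \frac{7398575}{3}$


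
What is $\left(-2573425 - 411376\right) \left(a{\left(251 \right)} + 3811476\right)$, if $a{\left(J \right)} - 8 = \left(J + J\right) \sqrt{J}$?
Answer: $-11376521254684 - 1498370102 \sqrt{251} \approx -1.14 \cdot 10^{13}$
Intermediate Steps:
$a{\left(J \right)} = 8 + 2 J^{\frac{3}{2}}$ ($a{\left(J \right)} = 8 + \left(J + J\right) \sqrt{J} = 8 + 2 J \sqrt{J} = 8 + 2 J^{\frac{3}{2}}$)
$\left(-2573425 - 411376\right) \left(a{\left(251 \right)} + 3811476\right) = \left(-2573425 - 411376\right) \left(\left(8 + 2 \cdot 251^{\frac{3}{2}}\right) + 3811476\right) = - 2984801 \left(\left(8 + 2 \cdot 251 \sqrt{251}\right) + 3811476\right) = - 2984801 \left(\left(8 + 502 \sqrt{251}\right) + 3811476\right) = - 2984801 \left(3811484 + 502 \sqrt{251}\right) = -11376521254684 - 1498370102 \sqrt{251}$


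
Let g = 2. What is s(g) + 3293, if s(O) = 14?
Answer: 3307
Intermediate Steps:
s(g) + 3293 = 14 + 3293 = 3307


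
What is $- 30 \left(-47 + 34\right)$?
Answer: $390$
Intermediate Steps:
$- 30 \left(-47 + 34\right) = \left(-30\right) \left(-13\right) = 390$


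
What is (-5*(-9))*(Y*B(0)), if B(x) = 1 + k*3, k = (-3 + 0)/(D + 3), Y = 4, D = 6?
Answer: 0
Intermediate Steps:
k = -⅓ (k = (-3 + 0)/(6 + 3) = -3/9 = -3*⅑ = -⅓ ≈ -0.33333)
B(x) = 0 (B(x) = 1 - ⅓*3 = 1 - 1 = 0)
(-5*(-9))*(Y*B(0)) = (-5*(-9))*(4*0) = 45*0 = 0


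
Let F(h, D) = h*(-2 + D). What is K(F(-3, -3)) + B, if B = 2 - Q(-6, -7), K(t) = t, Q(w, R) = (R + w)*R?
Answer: -74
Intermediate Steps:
Q(w, R) = R*(R + w)
B = -89 (B = 2 - (-7)*(-7 - 6) = 2 - (-7)*(-13) = 2 - 1*91 = 2 - 91 = -89)
K(F(-3, -3)) + B = -3*(-2 - 3) - 89 = -3*(-5) - 89 = 15 - 89 = -74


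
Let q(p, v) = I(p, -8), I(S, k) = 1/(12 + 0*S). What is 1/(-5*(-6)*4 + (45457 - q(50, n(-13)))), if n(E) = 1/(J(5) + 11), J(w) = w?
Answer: 12/546923 ≈ 2.1941e-5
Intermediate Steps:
I(S, k) = 1/12 (I(S, k) = 1/(12 + 0) = 1/12)
n(E) = 1/16 (n(E) = 1/(5 + 11) = 1/16)
q(p, v) = 1/12
1/(-5*(-6)*4 + (45457 - q(50, n(-13)))) = 1/(-5*(-6)*4 + (45457 - 1*1/12)) = 1/(30*4 + (45457 - 1/12)) = 1/(120 + 545483/12) = 1/(546923/12) = 12/546923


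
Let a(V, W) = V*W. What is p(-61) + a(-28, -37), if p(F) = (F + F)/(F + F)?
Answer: 1037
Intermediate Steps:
p(F) = 1 (p(F) = (2*F)/((2*F)) = (2*F)*(1/(2*F)) = 1)
p(-61) + a(-28, -37) = 1 - 28*(-37) = 1 + 1036 = 1037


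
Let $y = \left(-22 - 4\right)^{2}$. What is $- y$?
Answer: $-676$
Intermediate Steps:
$y = 676$ ($y = \left(-26\right)^{2} = 676$)
$- y = \left(-1\right) 676 = -676$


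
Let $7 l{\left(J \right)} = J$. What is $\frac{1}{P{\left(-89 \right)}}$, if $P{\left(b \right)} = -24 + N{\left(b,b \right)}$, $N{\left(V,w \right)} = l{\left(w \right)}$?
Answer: $- \frac{7}{257} \approx -0.027237$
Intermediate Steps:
$l{\left(J \right)} = \frac{J}{7}$
$N{\left(V,w \right)} = \frac{w}{7}$
$P{\left(b \right)} = -24 + \frac{b}{7}$
$\frac{1}{P{\left(-89 \right)}} = \frac{1}{-24 + \frac{1}{7} \left(-89\right)} = \frac{1}{-24 - \frac{89}{7}} = \frac{1}{- \frac{257}{7}} = - \frac{7}{257}$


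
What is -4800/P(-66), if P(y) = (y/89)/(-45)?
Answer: -3204000/11 ≈ -2.9127e+5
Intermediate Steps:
P(y) = -y/4005 (P(y) = (y*(1/89))*(-1/45) = (y/89)*(-1/45) = -y/4005)
-4800/P(-66) = -4800/((-1/4005*(-66))) = -4800/22/1335 = -4800*1335/22 = -3204000/11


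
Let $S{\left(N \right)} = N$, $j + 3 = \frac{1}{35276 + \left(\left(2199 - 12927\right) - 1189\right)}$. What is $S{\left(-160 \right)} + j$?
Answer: $- \frac{3807516}{23359} \approx -163.0$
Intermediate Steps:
$j = - \frac{70076}{23359}$ ($j = -3 + \frac{1}{35276 + \left(\left(2199 - 12927\right) - 1189\right)} = -3 + \frac{1}{35276 - 11917} = -3 + \frac{1}{23359} = - \frac{70076}{23359} \approx -3.0$)
$S{\left(-160 \right)} + j = -160 - \frac{70076}{23359} = - \frac{3807516}{23359}$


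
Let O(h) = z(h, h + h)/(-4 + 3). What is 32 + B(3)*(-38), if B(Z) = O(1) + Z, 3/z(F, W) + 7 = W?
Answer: -524/5 ≈ -104.80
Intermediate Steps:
z(F, W) = 3/(-7 + W)
O(h) = -3/(-7 + 2*h) (O(h) = (3/(-7 + (h + h)))/(-4 + 3) = (3/(-7 + 2*h))/(-1) = (3/(-7 + 2*h))*(-1) = -3/(-7 + 2*h))
B(Z) = ⅗ + Z (B(Z) = -3/(-7 + 2*1) + Z = -3/(-7 + 2) + Z = -3/(-5) + Z = -3*(-⅕) + Z = ⅗ + Z)
32 + B(3)*(-38) = 32 + (⅗ + 3)*(-38) = 32 + (18/5)*(-38) = 32 - 684/5 = -524/5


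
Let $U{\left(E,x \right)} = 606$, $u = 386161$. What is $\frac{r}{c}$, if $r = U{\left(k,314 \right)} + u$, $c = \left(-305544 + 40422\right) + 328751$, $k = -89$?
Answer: $\frac{386767}{63629} \approx 6.0785$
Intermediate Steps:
$c = 63629$ ($c = -265122 + 328751 = 63629$)
$r = 386767$ ($r = 606 + 386161 = 386767$)
$\frac{r}{c} = \frac{386767}{63629}$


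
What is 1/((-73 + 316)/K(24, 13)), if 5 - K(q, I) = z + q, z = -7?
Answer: -4/81 ≈ -0.049383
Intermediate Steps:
K(q, I) = 12 - q (K(q, I) = 5 - (-7 + q) = 5 + (7 - q) = 12 - q)
1/((-73 + 316)/K(24, 13)) = 1/((-73 + 316)/(12 - 1*24)) = 1/(243/(12 - 24)) = 1/(243/(-12)) = 1/(243*(-1/12)) = 1/(-81/4) = -4/81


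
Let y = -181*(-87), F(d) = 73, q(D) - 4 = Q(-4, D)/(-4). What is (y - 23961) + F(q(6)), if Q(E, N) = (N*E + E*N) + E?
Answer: -8141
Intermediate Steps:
Q(E, N) = E + 2*E*N (Q(E, N) = (E*N + E*N) + E = 2*E*N + E = E + 2*E*N)
q(D) = 5 + 2*D (q(D) = 4 - 4*(1 + 2*D)/(-4) = 4 + (-4 - 8*D)*(-¼) = 4 + (1 + 2*D) = 5 + 2*D)
y = 15747
(y - 23961) + F(q(6)) = (15747 - 23961) + 73 = -8214 + 73 = -8141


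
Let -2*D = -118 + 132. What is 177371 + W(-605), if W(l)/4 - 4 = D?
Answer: 177359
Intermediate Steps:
D = -7 (D = -(-118 + 132)/2 = -½*14 = -7)
W(l) = -12 (W(l) = 16 + 4*(-7) = 16 - 28 = -12)
177371 + W(-605) = 177371 - 12 = 177359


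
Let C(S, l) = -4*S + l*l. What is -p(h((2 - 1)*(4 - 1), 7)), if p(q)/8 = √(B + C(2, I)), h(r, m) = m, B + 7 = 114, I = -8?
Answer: -8*√163 ≈ -102.14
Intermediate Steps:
B = 107 (B = -7 + 114 = 107)
C(S, l) = l² - 4*S (C(S, l) = -4*S + l² = l² - 4*S)
p(q) = 8*√163 (p(q) = 8*√(107 + ((-8)² - 4*2)) = 8*√(107 + (64 - 8)) = 8*√(107 + 56) = 8*√163)
-p(h((2 - 1)*(4 - 1), 7)) = -8*√163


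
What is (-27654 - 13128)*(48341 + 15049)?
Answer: -2585170980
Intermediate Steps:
(-27654 - 13128)*(48341 + 15049) = -40782*63390 = -2585170980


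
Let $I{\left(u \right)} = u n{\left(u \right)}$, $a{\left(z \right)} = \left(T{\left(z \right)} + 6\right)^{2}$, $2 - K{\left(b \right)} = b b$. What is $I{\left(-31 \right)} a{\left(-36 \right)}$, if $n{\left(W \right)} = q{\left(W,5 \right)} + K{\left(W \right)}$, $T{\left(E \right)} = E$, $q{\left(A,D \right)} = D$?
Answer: $26616600$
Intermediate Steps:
$K{\left(b \right)} = 2 - b^{2}$ ($K{\left(b \right)} = 2 - b b = 2 - b^{2}$)
$n{\left(W \right)} = 7 - W^{2}$ ($n{\left(W \right)} = 5 - \left(-2 + W^{2}\right) = 7 - W^{2}$)
$a{\left(z \right)} = \left(6 + z\right)^{2}$ ($a{\left(z \right)} = \left(z + 6\right)^{2} = \left(6 + z\right)^{2}$)
$I{\left(u \right)} = u \left(7 - u^{2}\right)$
$I{\left(-31 \right)} a{\left(-36 \right)} = - 31 \left(7 - \left(-31\right)^{2}\right) \left(6 - 36\right)^{2} = - 31 \left(7 - 961\right) \left(-30\right)^{2} = - 31 \left(7 - 961\right) 900 = \left(-31\right) \left(-954\right) 900 = 29574 \cdot 900 = 26616600$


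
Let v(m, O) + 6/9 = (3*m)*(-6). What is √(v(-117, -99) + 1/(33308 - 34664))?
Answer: √967787709/678 ≈ 45.884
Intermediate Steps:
v(m, O) = -⅔ - 18*m (v(m, O) = -⅔ + (3*m)*(-6) = -⅔ - 18*m)
√(v(-117, -99) + 1/(33308 - 34664)) = √((-⅔ - 18*(-117)) + 1/(33308 - 34664)) = √((-⅔ + 2106) + 1/(-1356)) = √(6316/3 - 1/1356) = √(2854831/1356) = √967787709/678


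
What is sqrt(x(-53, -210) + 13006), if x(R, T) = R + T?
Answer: sqrt(12743) ≈ 112.88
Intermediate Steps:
sqrt(x(-53, -210) + 13006) = sqrt((-53 - 210) + 13006) = sqrt(-263 + 13006) = sqrt(12743)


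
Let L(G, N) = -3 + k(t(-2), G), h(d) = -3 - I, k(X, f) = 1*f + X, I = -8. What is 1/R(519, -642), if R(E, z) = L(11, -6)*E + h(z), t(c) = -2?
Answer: 1/3119 ≈ 0.00032062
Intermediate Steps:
k(X, f) = X + f (k(X, f) = f + X = X + f)
h(d) = 5 (h(d) = -3 - 1*(-8) = -3 + 8 = 5)
L(G, N) = -5 + G (L(G, N) = -3 + (-2 + G) = -5 + G)
R(E, z) = 5 + 6*E (R(E, z) = (-5 + 11)*E + 5 = 6*E + 5 = 5 + 6*E)
1/R(519, -642) = 1/(5 + 6*519) = 1/(5 + 3114) = 1/3119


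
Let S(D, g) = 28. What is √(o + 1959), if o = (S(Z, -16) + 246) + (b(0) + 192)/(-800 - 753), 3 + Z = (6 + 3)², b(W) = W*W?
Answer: √5385271321/1553 ≈ 47.253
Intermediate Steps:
b(W) = W²
Z = 78 (Z = -3 + (6 + 3)² = -3 + 9² = -3 + 81 = 78)
o = 425330/1553 (o = (28 + 246) + (0² + 192)/(-800 - 753) = 274 + (0 + 192)/(-1553) = 274 + 192*(-1/1553) = 274 - 192/1553 = 425330/1553 ≈ 273.88)
√(o + 1959) = √(425330/1553 + 1959) = √(3467657/1553) = √5385271321/1553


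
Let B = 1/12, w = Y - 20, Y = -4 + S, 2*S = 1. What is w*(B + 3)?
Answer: -1739/24 ≈ -72.458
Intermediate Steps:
S = 1/2 (S = (1/2)*1 = 1/2 ≈ 0.50000)
Y = -7/2 (Y = -4 + 1/2 = -7/2 ≈ -3.5000)
w = -47/2 (w = -7/2 - 20 = -47/2 ≈ -23.500)
B = 1/12 ≈ 0.083333
w*(B + 3) = -47*(1/12 + 3)/2 = -47/2*37/12 = -1739/24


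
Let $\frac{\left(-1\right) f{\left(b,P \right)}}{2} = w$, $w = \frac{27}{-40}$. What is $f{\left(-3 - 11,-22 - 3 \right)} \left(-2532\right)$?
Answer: $- \frac{17091}{5} \approx -3418.2$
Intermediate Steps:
$w = - \frac{27}{40}$ ($w = 27 \left(- \frac{1}{40}\right) = - \frac{27}{40} \approx -0.675$)
$f{\left(b,P \right)} = \frac{27}{20}$ ($f{\left(b,P \right)} = \left(-2\right) \left(- \frac{27}{40}\right) = \frac{27}{20}$)
$f{\left(-3 - 11,-22 - 3 \right)} \left(-2532\right) = \frac{27}{20} \left(-2532\right) = - \frac{17091}{5}$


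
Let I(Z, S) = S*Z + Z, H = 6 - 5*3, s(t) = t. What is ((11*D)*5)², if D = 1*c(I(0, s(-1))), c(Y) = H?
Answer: 245025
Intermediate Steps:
H = -9 (H = 6 - 15 = -9)
I(Z, S) = Z + S*Z
c(Y) = -9
D = -9 (D = 1*(-9) = -9)
((11*D)*5)² = ((11*(-9))*5)² = (-99*5)² = (-495)² = 245025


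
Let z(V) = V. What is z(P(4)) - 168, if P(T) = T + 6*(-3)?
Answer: -182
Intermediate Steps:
P(T) = -18 + T (P(T) = T - 18 = -18 + T)
z(P(4)) - 168 = (-18 + 4) - 168 = -14 - 168 = -182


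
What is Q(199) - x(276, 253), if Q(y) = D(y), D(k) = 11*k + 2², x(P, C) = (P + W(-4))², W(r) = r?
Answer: -71791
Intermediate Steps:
x(P, C) = (-4 + P)² (x(P, C) = (P - 4)² = (-4 + P)²)
D(k) = 4 + 11*k (D(k) = 11*k + 4 = 4 + 11*k)
Q(y) = 4 + 11*y
Q(199) - x(276, 253) = (4 + 11*199) - (-4 + 276)² = (4 + 2189) - 1*272² = 2193 - 1*73984 = 2193 - 73984 = -71791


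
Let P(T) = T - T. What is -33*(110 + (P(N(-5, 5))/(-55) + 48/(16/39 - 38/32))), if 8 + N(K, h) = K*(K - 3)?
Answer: -772134/485 ≈ -1592.0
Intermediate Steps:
N(K, h) = -8 + K*(-3 + K) (N(K, h) = -8 + K*(K - 3) = -8 + K*(-3 + K))
P(T) = 0
-33*(110 + (P(N(-5, 5))/(-55) + 48/(16/39 - 38/32))) = -33*(110 + (0/(-55) + 48/(16/39 - 38/32))) = -33*(110 + (0*(-1/55) + 48/(16*(1/39) - 38*1/32))) = -33*(110 + (0 + 48/(16/39 - 19/16))) = -33*(110 + (0 + 48/(-485/624))) = -33*(110 + (0 + 48*(-624/485))) = -33*(110 + (0 - 29952/485)) = -33*(110 - 29952/485) = -33*23398/485 = -772134/485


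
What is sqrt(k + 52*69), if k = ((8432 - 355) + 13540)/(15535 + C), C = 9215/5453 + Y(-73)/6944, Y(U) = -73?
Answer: 2*sqrt(1950840919778141294033)/1474451589 ≈ 59.911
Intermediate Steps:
C = 478127/284704 (C = 9215/5453 - 73/6944 = 9215*(1/5453) - 73*1/6944 = 485/287 - 73/6944 = 478127/284704 ≈ 1.6794)
k = 6154446368/4423354767 (k = ((8432 - 355) + 13540)/(15535 + 478127/284704) = (8077 + 13540)/(4423354767/284704) = 21617*(284704/4423354767) = 6154446368/4423354767 ≈ 1.3914)
sqrt(k + 52*69) = sqrt(6154446368/4423354767 + 52*69) = sqrt(6154446368/4423354767 + 3588) = sqrt(15877151350364/4423354767) = 2*sqrt(1950840919778141294033)/1474451589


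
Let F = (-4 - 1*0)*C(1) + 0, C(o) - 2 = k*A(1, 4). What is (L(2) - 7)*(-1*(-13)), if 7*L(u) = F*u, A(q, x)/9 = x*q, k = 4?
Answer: -15821/7 ≈ -2260.1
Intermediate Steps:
A(q, x) = 9*q*x (A(q, x) = 9*(x*q) = 9*(q*x) = 9*q*x)
C(o) = 146 (C(o) = 2 + 4*(9*1*4) = 2 + 4*36 = 2 + 144 = 146)
F = -584 (F = (-4 - 1*0)*146 + 0 = (-4 + 0)*146 + 0 = -4*146 + 0 = -584 + 0 = -584)
L(u) = -584*u/7 (L(u) = (-584*u)/7 = -584*u/7)
(L(2) - 7)*(-1*(-13)) = (-584/7*2 - 7)*(-1*(-13)) = (-1168/7 - 7)*13 = -1217/7*13 = -15821/7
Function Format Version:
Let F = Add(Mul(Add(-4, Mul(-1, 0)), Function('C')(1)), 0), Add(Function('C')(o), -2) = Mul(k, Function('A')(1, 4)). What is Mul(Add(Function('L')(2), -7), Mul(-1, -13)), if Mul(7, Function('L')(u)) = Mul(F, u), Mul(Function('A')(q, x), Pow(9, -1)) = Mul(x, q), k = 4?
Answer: Rational(-15821, 7) ≈ -2260.1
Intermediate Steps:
Function('A')(q, x) = Mul(9, q, x) (Function('A')(q, x) = Mul(9, Mul(x, q)) = Mul(9, Mul(q, x)) = Mul(9, q, x))
Function('C')(o) = 146 (Function('C')(o) = Add(2, Mul(4, Mul(9, 1, 4))) = Add(2, Mul(4, 36)) = Add(2, 144) = 146)
F = -584 (F = Add(Mul(Add(-4, Mul(-1, 0)), 146), 0) = Add(Mul(Add(-4, 0), 146), 0) = Add(Mul(-4, 146), 0) = Add(-584, 0) = -584)
Function('L')(u) = Mul(Rational(-584, 7), u) (Function('L')(u) = Mul(Rational(1, 7), Mul(-584, u)) = Mul(Rational(-584, 7), u))
Mul(Add(Function('L')(2), -7), Mul(-1, -13)) = Mul(Add(Mul(Rational(-584, 7), 2), -7), Mul(-1, -13)) = Mul(Add(Rational(-1168, 7), -7), 13) = Mul(Rational(-1217, 7), 13) = Rational(-15821, 7)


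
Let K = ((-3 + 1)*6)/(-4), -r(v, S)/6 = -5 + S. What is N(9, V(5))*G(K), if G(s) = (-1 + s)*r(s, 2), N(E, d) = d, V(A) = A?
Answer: 180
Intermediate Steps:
r(v, S) = 30 - 6*S (r(v, S) = -6*(-5 + S) = 30 - 6*S)
K = 3 (K = -2*6*(-1/4) = -12*(-1/4) = 3)
G(s) = -18 + 18*s (G(s) = (-1 + s)*(30 - 6*2) = (-1 + s)*(30 - 12) = (-1 + s)*18 = -18 + 18*s)
N(9, V(5))*G(K) = 5*(-18 + 18*3) = 5*(-18 + 54) = 5*36 = 180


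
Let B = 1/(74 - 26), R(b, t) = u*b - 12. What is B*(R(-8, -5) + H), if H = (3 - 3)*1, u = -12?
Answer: 7/4 ≈ 1.7500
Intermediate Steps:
R(b, t) = -12 - 12*b (R(b, t) = -12*b - 12 = -12 - 12*b)
B = 1/48 ≈ 0.020833
H = 0 (H = 0*1 = 0)
B*(R(-8, -5) + H) = ((-12 - 12*(-8)) + 0)/48 = ((-12 + 96) + 0)/48 = (84 + 0)/48 = (1/48)*84 = 7/4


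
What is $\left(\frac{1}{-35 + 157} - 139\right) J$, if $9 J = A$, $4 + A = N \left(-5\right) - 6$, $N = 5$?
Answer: $\frac{593495}{1098} \approx 540.52$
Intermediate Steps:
$A = -35$ ($A = -4 + \left(5 \left(-5\right) - 6\right) = -4 - 31 = -35$)
$J = - \frac{35}{9}$ ($J = \frac{1}{9} \left(-35\right) = - \frac{35}{9} \approx -3.8889$)
$\left(\frac{1}{-35 + 157} - 139\right) J = \left(\frac{1}{-35 + 157} - 139\right) \left(- \frac{35}{9}\right) = \left(\frac{1}{122} - 139\right) \left(- \frac{35}{9}\right) = \left(- \frac{16957}{122}\right) \left(- \frac{35}{9}\right) = \frac{593495}{1098}$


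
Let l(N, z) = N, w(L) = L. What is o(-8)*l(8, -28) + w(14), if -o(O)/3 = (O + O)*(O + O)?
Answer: -6130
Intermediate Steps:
o(O) = -12*O² (o(O) = -3*(O + O)*(O + O) = -3*2*O*2*O = -12*O²)
o(-8)*l(8, -28) + w(14) = -12*(-8)²*8 + 14 = -12*64*8 + 14 = -768*8 + 14 = -6144 + 14 = -6130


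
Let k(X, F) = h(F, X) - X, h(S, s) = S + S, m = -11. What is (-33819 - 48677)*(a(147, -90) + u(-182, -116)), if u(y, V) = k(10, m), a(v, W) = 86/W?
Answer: 122341568/45 ≈ 2.7187e+6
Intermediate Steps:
h(S, s) = 2*S
k(X, F) = -X + 2*F (k(X, F) = 2*F - X = -X + 2*F)
u(y, V) = -32 (u(y, V) = -1*10 + 2*(-11) = -10 - 22 = -32)
(-33819 - 48677)*(a(147, -90) + u(-182, -116)) = (-33819 - 48677)*(86/(-90) - 32) = -82496*(86*(-1/90) - 32) = -82496*(-43/45 - 32) = -82496*(-1483/45) = 122341568/45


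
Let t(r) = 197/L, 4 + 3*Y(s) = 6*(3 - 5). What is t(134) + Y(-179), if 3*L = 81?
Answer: 53/27 ≈ 1.9630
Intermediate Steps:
L = 27 (L = (⅓)*81 = 27)
Y(s) = -16/3 (Y(s) = -4/3 + (6*(3 - 5))/3 = -4/3 + (6*(-2))/3 = -4/3 + (⅓)*(-12) = -4/3 - 4 = -16/3)
t(r) = 197/27
t(134) + Y(-179) = 197/27 - 16/3 = 53/27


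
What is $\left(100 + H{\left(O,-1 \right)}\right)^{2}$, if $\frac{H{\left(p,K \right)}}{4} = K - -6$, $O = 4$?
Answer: $14400$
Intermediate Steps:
$H{\left(p,K \right)} = 24 + 4 K$ ($H{\left(p,K \right)} = 4 \left(K - -6\right) = 4 \left(K + 6\right) = 4 \left(6 + K\right) = 24 + 4 K$)
$\left(100 + H{\left(O,-1 \right)}\right)^{2} = \left(100 + \left(24 + 4 \left(-1\right)\right)\right)^{2} = \left(100 + \left(24 - 4\right)\right)^{2} = \left(100 + 20\right)^{2} = 120^{2} = 14400$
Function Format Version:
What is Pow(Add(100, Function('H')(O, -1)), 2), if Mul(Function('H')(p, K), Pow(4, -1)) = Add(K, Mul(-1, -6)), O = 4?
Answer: 14400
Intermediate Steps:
Function('H')(p, K) = Add(24, Mul(4, K)) (Function('H')(p, K) = Mul(4, Add(K, Mul(-1, -6))) = Mul(4, Add(K, 6)) = Mul(4, Add(6, K)) = Add(24, Mul(4, K)))
Pow(Add(100, Function('H')(O, -1)), 2) = Pow(Add(100, Add(24, Mul(4, -1))), 2) = Pow(Add(100, Add(24, -4)), 2) = Pow(Add(100, 20), 2) = Pow(120, 2) = 14400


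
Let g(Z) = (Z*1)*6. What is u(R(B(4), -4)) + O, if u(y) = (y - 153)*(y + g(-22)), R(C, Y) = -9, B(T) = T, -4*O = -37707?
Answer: 129075/4 ≈ 32269.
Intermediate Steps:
O = 37707/4 (O = -¼*(-37707) = 37707/4 ≈ 9426.8)
g(Z) = 6*Z (g(Z) = Z*6 = 6*Z)
u(y) = (-153 + y)*(-132 + y) (u(y) = (y - 153)*(y + 6*(-22)) = (-153 + y)*(y - 132) = (-153 + y)*(-132 + y))
u(R(B(4), -4)) + O = (20196 + (-9)² - 285*(-9)) + 37707/4 = (20196 + 81 + 2565) + 37707/4 = 22842 + 37707/4 = 129075/4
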